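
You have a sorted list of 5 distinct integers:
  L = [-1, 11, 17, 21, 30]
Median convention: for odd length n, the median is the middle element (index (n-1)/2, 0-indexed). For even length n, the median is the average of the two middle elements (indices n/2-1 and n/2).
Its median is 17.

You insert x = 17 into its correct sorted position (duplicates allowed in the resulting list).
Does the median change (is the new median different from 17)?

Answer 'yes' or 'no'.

Answer: no

Derivation:
Old median = 17
Insert x = 17
New median = 17
Changed? no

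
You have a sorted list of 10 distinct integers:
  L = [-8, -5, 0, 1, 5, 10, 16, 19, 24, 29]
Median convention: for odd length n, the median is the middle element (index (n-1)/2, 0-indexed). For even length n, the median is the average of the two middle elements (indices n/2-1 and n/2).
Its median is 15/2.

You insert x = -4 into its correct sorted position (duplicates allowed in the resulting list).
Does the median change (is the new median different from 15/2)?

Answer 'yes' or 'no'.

Old median = 15/2
Insert x = -4
New median = 5
Changed? yes

Answer: yes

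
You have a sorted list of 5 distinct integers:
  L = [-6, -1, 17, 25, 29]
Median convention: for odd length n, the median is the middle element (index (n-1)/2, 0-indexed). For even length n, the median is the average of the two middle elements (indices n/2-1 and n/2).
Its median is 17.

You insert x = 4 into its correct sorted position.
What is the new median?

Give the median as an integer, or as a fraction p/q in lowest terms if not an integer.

Old list (sorted, length 5): [-6, -1, 17, 25, 29]
Old median = 17
Insert x = 4
Old length odd (5). Middle was index 2 = 17.
New length even (6). New median = avg of two middle elements.
x = 4: 2 elements are < x, 3 elements are > x.
New sorted list: [-6, -1, 4, 17, 25, 29]
New median = 21/2

Answer: 21/2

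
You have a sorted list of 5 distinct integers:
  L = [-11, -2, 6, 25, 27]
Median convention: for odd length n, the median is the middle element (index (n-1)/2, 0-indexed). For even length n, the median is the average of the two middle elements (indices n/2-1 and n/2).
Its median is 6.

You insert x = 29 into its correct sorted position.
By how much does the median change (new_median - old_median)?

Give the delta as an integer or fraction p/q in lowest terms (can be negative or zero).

Old median = 6
After inserting x = 29: new sorted = [-11, -2, 6, 25, 27, 29]
New median = 31/2
Delta = 31/2 - 6 = 19/2

Answer: 19/2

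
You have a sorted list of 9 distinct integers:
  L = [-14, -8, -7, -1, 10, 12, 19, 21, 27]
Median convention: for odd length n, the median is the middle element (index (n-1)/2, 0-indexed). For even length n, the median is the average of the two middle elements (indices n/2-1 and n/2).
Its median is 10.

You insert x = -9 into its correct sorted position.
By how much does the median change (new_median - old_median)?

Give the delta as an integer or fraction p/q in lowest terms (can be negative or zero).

Old median = 10
After inserting x = -9: new sorted = [-14, -9, -8, -7, -1, 10, 12, 19, 21, 27]
New median = 9/2
Delta = 9/2 - 10 = -11/2

Answer: -11/2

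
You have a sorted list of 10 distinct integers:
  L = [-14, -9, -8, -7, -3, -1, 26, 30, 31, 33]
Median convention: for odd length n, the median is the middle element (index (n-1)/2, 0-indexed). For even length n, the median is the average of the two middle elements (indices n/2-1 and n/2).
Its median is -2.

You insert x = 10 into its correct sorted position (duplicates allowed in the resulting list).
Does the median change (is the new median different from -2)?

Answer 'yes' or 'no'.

Old median = -2
Insert x = 10
New median = -1
Changed? yes

Answer: yes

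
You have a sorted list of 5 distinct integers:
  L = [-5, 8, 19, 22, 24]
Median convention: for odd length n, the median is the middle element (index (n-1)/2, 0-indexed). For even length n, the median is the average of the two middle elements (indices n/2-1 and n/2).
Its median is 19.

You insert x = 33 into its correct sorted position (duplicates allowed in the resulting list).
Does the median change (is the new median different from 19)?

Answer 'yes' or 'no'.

Old median = 19
Insert x = 33
New median = 41/2
Changed? yes

Answer: yes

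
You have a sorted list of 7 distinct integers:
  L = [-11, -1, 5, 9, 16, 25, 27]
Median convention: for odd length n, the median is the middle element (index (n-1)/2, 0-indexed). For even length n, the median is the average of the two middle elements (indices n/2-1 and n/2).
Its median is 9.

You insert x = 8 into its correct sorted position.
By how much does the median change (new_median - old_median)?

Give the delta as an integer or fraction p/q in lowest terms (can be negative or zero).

Old median = 9
After inserting x = 8: new sorted = [-11, -1, 5, 8, 9, 16, 25, 27]
New median = 17/2
Delta = 17/2 - 9 = -1/2

Answer: -1/2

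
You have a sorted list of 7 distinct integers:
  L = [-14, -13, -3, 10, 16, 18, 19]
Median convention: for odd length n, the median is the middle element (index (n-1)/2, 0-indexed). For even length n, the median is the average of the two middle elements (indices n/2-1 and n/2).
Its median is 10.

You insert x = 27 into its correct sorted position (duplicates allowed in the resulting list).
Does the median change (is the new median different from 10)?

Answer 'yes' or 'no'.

Answer: yes

Derivation:
Old median = 10
Insert x = 27
New median = 13
Changed? yes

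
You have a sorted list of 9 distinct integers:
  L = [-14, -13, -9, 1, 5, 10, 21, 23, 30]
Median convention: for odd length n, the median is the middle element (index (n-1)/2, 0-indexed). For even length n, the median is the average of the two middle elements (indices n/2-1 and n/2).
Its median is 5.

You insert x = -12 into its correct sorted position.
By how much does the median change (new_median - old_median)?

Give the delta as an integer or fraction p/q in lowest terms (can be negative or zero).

Old median = 5
After inserting x = -12: new sorted = [-14, -13, -12, -9, 1, 5, 10, 21, 23, 30]
New median = 3
Delta = 3 - 5 = -2

Answer: -2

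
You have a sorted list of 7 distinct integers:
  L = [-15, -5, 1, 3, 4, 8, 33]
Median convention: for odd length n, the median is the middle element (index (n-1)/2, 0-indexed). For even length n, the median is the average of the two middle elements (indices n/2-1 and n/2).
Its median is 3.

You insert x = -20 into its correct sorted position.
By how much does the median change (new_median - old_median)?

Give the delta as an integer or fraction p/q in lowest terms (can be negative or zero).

Answer: -1

Derivation:
Old median = 3
After inserting x = -20: new sorted = [-20, -15, -5, 1, 3, 4, 8, 33]
New median = 2
Delta = 2 - 3 = -1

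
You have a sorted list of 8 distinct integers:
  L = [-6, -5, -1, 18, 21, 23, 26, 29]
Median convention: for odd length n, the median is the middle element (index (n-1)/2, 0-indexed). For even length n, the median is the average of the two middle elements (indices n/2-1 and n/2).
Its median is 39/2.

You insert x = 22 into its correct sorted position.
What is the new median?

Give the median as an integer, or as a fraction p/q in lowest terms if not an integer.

Answer: 21

Derivation:
Old list (sorted, length 8): [-6, -5, -1, 18, 21, 23, 26, 29]
Old median = 39/2
Insert x = 22
Old length even (8). Middle pair: indices 3,4 = 18,21.
New length odd (9). New median = single middle element.
x = 22: 5 elements are < x, 3 elements are > x.
New sorted list: [-6, -5, -1, 18, 21, 22, 23, 26, 29]
New median = 21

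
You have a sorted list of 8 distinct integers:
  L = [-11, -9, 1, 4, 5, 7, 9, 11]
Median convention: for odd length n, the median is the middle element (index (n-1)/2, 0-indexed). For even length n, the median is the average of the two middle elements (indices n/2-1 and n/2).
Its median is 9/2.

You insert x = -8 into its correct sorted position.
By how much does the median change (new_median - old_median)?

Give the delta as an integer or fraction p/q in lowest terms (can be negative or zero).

Answer: -1/2

Derivation:
Old median = 9/2
After inserting x = -8: new sorted = [-11, -9, -8, 1, 4, 5, 7, 9, 11]
New median = 4
Delta = 4 - 9/2 = -1/2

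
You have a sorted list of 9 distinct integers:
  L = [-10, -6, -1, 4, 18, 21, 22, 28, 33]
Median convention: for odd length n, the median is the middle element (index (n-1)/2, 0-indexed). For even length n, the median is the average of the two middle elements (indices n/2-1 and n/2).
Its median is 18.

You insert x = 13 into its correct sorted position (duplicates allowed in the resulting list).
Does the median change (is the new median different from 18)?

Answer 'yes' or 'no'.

Old median = 18
Insert x = 13
New median = 31/2
Changed? yes

Answer: yes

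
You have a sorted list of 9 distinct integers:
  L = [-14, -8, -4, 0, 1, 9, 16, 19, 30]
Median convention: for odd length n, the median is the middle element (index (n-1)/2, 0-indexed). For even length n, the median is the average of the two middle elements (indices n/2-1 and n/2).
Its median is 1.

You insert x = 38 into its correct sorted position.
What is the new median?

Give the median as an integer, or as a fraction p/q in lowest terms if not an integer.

Old list (sorted, length 9): [-14, -8, -4, 0, 1, 9, 16, 19, 30]
Old median = 1
Insert x = 38
Old length odd (9). Middle was index 4 = 1.
New length even (10). New median = avg of two middle elements.
x = 38: 9 elements are < x, 0 elements are > x.
New sorted list: [-14, -8, -4, 0, 1, 9, 16, 19, 30, 38]
New median = 5

Answer: 5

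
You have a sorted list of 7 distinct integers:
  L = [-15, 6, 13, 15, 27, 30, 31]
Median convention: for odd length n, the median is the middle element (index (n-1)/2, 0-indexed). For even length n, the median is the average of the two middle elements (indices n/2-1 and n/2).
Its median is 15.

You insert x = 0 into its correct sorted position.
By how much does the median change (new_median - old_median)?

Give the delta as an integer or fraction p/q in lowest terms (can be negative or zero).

Answer: -1

Derivation:
Old median = 15
After inserting x = 0: new sorted = [-15, 0, 6, 13, 15, 27, 30, 31]
New median = 14
Delta = 14 - 15 = -1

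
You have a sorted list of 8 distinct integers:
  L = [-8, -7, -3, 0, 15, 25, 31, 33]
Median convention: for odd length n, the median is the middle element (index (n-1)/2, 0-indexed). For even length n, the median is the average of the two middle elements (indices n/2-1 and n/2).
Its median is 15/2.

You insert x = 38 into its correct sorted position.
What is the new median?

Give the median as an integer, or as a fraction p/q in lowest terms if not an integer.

Old list (sorted, length 8): [-8, -7, -3, 0, 15, 25, 31, 33]
Old median = 15/2
Insert x = 38
Old length even (8). Middle pair: indices 3,4 = 0,15.
New length odd (9). New median = single middle element.
x = 38: 8 elements are < x, 0 elements are > x.
New sorted list: [-8, -7, -3, 0, 15, 25, 31, 33, 38]
New median = 15

Answer: 15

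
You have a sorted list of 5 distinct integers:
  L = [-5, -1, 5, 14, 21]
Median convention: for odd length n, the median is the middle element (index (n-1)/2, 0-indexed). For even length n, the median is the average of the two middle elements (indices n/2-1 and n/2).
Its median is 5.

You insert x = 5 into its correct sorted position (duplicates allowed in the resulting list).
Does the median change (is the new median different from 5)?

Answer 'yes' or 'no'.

Answer: no

Derivation:
Old median = 5
Insert x = 5
New median = 5
Changed? no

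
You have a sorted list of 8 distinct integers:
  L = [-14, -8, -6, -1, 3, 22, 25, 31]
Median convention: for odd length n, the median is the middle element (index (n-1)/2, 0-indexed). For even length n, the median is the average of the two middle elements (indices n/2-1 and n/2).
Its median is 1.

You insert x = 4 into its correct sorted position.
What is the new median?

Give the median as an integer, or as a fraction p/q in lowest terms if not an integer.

Answer: 3

Derivation:
Old list (sorted, length 8): [-14, -8, -6, -1, 3, 22, 25, 31]
Old median = 1
Insert x = 4
Old length even (8). Middle pair: indices 3,4 = -1,3.
New length odd (9). New median = single middle element.
x = 4: 5 elements are < x, 3 elements are > x.
New sorted list: [-14, -8, -6, -1, 3, 4, 22, 25, 31]
New median = 3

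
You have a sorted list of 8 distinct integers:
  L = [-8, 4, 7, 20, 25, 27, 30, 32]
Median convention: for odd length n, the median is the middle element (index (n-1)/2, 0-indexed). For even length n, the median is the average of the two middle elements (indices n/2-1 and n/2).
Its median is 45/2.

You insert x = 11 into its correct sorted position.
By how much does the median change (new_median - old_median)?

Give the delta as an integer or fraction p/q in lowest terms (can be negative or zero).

Old median = 45/2
After inserting x = 11: new sorted = [-8, 4, 7, 11, 20, 25, 27, 30, 32]
New median = 20
Delta = 20 - 45/2 = -5/2

Answer: -5/2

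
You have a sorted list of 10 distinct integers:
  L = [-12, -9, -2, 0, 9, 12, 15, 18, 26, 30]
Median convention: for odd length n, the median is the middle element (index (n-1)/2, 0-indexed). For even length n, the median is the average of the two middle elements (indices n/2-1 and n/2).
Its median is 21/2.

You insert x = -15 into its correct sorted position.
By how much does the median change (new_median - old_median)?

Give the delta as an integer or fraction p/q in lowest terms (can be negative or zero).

Answer: -3/2

Derivation:
Old median = 21/2
After inserting x = -15: new sorted = [-15, -12, -9, -2, 0, 9, 12, 15, 18, 26, 30]
New median = 9
Delta = 9 - 21/2 = -3/2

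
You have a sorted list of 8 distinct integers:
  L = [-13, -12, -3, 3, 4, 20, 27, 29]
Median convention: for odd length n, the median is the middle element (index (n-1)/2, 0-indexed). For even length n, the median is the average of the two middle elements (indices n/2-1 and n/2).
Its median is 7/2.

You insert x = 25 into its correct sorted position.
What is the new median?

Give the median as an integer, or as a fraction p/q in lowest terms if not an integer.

Old list (sorted, length 8): [-13, -12, -3, 3, 4, 20, 27, 29]
Old median = 7/2
Insert x = 25
Old length even (8). Middle pair: indices 3,4 = 3,4.
New length odd (9). New median = single middle element.
x = 25: 6 elements are < x, 2 elements are > x.
New sorted list: [-13, -12, -3, 3, 4, 20, 25, 27, 29]
New median = 4

Answer: 4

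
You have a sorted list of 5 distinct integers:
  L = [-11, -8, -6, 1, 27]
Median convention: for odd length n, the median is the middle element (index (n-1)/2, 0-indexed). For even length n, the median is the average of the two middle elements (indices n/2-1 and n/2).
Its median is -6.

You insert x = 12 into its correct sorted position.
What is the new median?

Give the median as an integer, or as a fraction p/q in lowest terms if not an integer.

Answer: -5/2

Derivation:
Old list (sorted, length 5): [-11, -8, -6, 1, 27]
Old median = -6
Insert x = 12
Old length odd (5). Middle was index 2 = -6.
New length even (6). New median = avg of two middle elements.
x = 12: 4 elements are < x, 1 elements are > x.
New sorted list: [-11, -8, -6, 1, 12, 27]
New median = -5/2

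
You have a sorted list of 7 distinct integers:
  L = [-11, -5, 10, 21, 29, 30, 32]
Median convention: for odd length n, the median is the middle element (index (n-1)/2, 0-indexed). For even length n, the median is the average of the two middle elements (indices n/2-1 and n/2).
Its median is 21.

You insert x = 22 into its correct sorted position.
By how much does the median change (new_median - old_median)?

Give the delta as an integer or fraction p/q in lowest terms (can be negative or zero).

Old median = 21
After inserting x = 22: new sorted = [-11, -5, 10, 21, 22, 29, 30, 32]
New median = 43/2
Delta = 43/2 - 21 = 1/2

Answer: 1/2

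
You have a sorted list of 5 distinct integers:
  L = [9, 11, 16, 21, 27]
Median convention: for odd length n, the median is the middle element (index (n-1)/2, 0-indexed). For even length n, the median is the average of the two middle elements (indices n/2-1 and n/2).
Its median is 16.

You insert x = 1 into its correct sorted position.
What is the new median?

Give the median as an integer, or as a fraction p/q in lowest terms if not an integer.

Answer: 27/2

Derivation:
Old list (sorted, length 5): [9, 11, 16, 21, 27]
Old median = 16
Insert x = 1
Old length odd (5). Middle was index 2 = 16.
New length even (6). New median = avg of two middle elements.
x = 1: 0 elements are < x, 5 elements are > x.
New sorted list: [1, 9, 11, 16, 21, 27]
New median = 27/2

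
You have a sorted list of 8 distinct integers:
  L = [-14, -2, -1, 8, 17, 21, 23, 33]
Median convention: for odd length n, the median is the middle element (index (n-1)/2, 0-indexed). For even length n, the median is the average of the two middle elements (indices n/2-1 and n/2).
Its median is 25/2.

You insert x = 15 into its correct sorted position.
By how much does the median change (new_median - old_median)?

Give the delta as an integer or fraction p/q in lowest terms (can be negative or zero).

Answer: 5/2

Derivation:
Old median = 25/2
After inserting x = 15: new sorted = [-14, -2, -1, 8, 15, 17, 21, 23, 33]
New median = 15
Delta = 15 - 25/2 = 5/2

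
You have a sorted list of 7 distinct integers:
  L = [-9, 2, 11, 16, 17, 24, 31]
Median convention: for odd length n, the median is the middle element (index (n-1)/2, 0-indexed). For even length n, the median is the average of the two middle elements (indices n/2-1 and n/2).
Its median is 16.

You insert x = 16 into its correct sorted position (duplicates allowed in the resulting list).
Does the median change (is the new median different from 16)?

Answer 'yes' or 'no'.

Old median = 16
Insert x = 16
New median = 16
Changed? no

Answer: no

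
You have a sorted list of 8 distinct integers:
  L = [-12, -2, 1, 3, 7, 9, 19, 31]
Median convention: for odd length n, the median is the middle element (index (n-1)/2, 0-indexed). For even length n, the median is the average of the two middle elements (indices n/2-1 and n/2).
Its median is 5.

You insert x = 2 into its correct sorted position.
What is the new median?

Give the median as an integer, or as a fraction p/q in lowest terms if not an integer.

Old list (sorted, length 8): [-12, -2, 1, 3, 7, 9, 19, 31]
Old median = 5
Insert x = 2
Old length even (8). Middle pair: indices 3,4 = 3,7.
New length odd (9). New median = single middle element.
x = 2: 3 elements are < x, 5 elements are > x.
New sorted list: [-12, -2, 1, 2, 3, 7, 9, 19, 31]
New median = 3

Answer: 3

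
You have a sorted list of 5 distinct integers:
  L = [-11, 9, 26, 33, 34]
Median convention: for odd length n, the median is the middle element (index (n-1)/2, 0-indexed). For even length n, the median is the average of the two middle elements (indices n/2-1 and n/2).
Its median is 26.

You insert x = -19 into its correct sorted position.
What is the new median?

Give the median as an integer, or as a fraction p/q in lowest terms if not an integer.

Answer: 35/2

Derivation:
Old list (sorted, length 5): [-11, 9, 26, 33, 34]
Old median = 26
Insert x = -19
Old length odd (5). Middle was index 2 = 26.
New length even (6). New median = avg of two middle elements.
x = -19: 0 elements are < x, 5 elements are > x.
New sorted list: [-19, -11, 9, 26, 33, 34]
New median = 35/2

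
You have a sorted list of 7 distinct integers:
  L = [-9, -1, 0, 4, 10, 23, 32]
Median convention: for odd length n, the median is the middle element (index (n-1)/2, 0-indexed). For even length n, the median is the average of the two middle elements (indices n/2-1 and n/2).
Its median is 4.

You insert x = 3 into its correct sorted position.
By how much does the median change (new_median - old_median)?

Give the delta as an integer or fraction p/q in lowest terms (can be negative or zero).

Answer: -1/2

Derivation:
Old median = 4
After inserting x = 3: new sorted = [-9, -1, 0, 3, 4, 10, 23, 32]
New median = 7/2
Delta = 7/2 - 4 = -1/2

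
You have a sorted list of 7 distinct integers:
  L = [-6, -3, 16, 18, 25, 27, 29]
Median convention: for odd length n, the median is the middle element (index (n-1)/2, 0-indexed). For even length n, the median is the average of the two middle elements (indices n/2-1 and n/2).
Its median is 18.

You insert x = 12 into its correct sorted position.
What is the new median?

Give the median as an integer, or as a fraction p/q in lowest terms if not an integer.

Answer: 17

Derivation:
Old list (sorted, length 7): [-6, -3, 16, 18, 25, 27, 29]
Old median = 18
Insert x = 12
Old length odd (7). Middle was index 3 = 18.
New length even (8). New median = avg of two middle elements.
x = 12: 2 elements are < x, 5 elements are > x.
New sorted list: [-6, -3, 12, 16, 18, 25, 27, 29]
New median = 17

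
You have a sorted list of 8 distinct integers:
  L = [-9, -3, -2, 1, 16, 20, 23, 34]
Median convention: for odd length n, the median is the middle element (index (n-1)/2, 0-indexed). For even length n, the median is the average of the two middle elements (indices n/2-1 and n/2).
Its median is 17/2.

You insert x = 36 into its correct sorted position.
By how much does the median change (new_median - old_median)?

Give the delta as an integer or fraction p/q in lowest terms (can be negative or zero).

Old median = 17/2
After inserting x = 36: new sorted = [-9, -3, -2, 1, 16, 20, 23, 34, 36]
New median = 16
Delta = 16 - 17/2 = 15/2

Answer: 15/2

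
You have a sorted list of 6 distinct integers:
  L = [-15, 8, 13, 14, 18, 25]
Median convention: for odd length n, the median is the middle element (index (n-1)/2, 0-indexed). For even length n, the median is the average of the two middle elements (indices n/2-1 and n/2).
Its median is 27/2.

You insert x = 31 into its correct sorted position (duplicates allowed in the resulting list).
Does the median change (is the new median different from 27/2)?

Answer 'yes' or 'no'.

Old median = 27/2
Insert x = 31
New median = 14
Changed? yes

Answer: yes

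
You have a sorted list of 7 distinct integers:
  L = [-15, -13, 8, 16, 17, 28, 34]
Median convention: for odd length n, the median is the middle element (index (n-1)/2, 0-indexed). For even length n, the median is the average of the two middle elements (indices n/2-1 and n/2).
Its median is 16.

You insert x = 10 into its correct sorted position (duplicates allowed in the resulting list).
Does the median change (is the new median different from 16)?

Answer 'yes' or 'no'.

Answer: yes

Derivation:
Old median = 16
Insert x = 10
New median = 13
Changed? yes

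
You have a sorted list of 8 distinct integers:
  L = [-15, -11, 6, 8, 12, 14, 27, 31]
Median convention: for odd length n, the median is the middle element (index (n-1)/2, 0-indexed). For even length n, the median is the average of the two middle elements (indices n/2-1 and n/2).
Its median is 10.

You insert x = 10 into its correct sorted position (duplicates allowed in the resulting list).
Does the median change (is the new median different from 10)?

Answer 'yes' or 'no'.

Answer: no

Derivation:
Old median = 10
Insert x = 10
New median = 10
Changed? no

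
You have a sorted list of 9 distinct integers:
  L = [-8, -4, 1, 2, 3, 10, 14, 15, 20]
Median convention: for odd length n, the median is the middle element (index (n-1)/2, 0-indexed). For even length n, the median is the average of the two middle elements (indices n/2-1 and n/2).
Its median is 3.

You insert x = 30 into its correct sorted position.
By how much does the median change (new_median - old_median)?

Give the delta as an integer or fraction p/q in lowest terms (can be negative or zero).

Answer: 7/2

Derivation:
Old median = 3
After inserting x = 30: new sorted = [-8, -4, 1, 2, 3, 10, 14, 15, 20, 30]
New median = 13/2
Delta = 13/2 - 3 = 7/2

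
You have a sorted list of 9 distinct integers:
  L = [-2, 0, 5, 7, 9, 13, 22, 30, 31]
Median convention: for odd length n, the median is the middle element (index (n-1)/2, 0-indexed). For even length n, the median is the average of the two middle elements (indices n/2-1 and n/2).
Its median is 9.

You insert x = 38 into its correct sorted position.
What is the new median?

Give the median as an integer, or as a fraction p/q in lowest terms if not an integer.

Old list (sorted, length 9): [-2, 0, 5, 7, 9, 13, 22, 30, 31]
Old median = 9
Insert x = 38
Old length odd (9). Middle was index 4 = 9.
New length even (10). New median = avg of two middle elements.
x = 38: 9 elements are < x, 0 elements are > x.
New sorted list: [-2, 0, 5, 7, 9, 13, 22, 30, 31, 38]
New median = 11

Answer: 11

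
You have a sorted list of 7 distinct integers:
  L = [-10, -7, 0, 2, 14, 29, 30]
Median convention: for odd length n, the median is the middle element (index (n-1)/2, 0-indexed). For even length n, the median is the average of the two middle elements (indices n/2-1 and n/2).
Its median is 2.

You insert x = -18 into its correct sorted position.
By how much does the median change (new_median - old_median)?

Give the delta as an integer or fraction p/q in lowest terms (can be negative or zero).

Answer: -1

Derivation:
Old median = 2
After inserting x = -18: new sorted = [-18, -10, -7, 0, 2, 14, 29, 30]
New median = 1
Delta = 1 - 2 = -1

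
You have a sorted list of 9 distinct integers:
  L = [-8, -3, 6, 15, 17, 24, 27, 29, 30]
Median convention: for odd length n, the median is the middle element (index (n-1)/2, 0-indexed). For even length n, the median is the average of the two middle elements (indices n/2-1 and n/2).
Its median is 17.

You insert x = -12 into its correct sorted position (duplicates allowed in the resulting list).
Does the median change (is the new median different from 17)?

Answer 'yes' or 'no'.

Answer: yes

Derivation:
Old median = 17
Insert x = -12
New median = 16
Changed? yes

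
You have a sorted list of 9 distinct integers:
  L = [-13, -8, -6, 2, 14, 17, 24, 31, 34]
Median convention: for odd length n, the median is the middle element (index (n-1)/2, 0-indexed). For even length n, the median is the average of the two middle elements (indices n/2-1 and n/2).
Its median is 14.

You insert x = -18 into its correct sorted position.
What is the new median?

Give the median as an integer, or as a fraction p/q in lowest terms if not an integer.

Answer: 8

Derivation:
Old list (sorted, length 9): [-13, -8, -6, 2, 14, 17, 24, 31, 34]
Old median = 14
Insert x = -18
Old length odd (9). Middle was index 4 = 14.
New length even (10). New median = avg of two middle elements.
x = -18: 0 elements are < x, 9 elements are > x.
New sorted list: [-18, -13, -8, -6, 2, 14, 17, 24, 31, 34]
New median = 8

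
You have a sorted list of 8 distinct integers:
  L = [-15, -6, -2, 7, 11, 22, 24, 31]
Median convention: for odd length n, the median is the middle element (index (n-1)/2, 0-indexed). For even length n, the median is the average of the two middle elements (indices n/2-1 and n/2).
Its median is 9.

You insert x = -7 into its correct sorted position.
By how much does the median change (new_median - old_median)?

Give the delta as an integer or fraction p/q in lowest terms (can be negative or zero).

Answer: -2

Derivation:
Old median = 9
After inserting x = -7: new sorted = [-15, -7, -6, -2, 7, 11, 22, 24, 31]
New median = 7
Delta = 7 - 9 = -2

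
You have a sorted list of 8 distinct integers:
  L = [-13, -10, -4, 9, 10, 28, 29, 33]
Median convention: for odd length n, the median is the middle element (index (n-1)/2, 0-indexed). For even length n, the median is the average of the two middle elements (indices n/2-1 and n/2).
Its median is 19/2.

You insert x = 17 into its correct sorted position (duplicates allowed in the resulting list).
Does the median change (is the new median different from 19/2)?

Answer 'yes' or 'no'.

Old median = 19/2
Insert x = 17
New median = 10
Changed? yes

Answer: yes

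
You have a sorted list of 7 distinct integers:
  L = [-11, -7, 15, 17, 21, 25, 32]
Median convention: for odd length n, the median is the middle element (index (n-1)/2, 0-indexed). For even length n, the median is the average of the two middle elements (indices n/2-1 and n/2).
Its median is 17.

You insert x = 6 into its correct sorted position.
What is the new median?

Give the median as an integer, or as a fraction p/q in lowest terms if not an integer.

Answer: 16

Derivation:
Old list (sorted, length 7): [-11, -7, 15, 17, 21, 25, 32]
Old median = 17
Insert x = 6
Old length odd (7). Middle was index 3 = 17.
New length even (8). New median = avg of two middle elements.
x = 6: 2 elements are < x, 5 elements are > x.
New sorted list: [-11, -7, 6, 15, 17, 21, 25, 32]
New median = 16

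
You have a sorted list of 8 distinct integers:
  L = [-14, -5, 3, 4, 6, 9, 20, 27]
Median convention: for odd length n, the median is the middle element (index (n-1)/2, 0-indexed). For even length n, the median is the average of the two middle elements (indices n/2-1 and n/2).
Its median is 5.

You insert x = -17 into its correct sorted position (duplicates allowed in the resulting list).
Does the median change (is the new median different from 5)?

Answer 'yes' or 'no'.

Old median = 5
Insert x = -17
New median = 4
Changed? yes

Answer: yes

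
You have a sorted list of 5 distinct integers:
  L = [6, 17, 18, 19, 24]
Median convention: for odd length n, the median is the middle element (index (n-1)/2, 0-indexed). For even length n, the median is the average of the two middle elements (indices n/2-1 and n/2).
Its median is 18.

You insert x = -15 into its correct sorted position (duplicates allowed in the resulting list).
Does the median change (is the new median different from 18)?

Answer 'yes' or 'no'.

Old median = 18
Insert x = -15
New median = 35/2
Changed? yes

Answer: yes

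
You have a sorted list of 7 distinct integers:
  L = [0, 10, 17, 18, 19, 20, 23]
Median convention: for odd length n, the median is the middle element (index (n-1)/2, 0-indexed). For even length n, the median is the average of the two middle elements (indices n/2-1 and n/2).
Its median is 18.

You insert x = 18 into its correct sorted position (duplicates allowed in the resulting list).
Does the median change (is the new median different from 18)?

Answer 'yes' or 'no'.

Answer: no

Derivation:
Old median = 18
Insert x = 18
New median = 18
Changed? no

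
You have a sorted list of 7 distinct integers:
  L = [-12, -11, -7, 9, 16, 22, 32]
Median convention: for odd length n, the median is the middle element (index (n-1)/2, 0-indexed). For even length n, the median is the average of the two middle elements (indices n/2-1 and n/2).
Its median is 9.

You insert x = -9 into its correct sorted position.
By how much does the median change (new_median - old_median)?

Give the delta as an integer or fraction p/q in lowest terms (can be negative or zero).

Old median = 9
After inserting x = -9: new sorted = [-12, -11, -9, -7, 9, 16, 22, 32]
New median = 1
Delta = 1 - 9 = -8

Answer: -8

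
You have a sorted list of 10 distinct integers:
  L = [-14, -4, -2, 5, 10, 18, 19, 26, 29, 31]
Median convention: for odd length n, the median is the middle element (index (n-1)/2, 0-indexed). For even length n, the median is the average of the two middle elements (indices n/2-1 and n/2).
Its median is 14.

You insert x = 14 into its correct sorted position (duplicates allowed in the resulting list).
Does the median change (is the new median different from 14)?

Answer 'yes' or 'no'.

Answer: no

Derivation:
Old median = 14
Insert x = 14
New median = 14
Changed? no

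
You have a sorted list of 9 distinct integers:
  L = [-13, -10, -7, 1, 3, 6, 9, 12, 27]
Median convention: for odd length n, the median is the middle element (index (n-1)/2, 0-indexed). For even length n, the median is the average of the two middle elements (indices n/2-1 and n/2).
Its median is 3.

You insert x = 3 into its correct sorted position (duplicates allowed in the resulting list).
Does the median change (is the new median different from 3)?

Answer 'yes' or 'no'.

Old median = 3
Insert x = 3
New median = 3
Changed? no

Answer: no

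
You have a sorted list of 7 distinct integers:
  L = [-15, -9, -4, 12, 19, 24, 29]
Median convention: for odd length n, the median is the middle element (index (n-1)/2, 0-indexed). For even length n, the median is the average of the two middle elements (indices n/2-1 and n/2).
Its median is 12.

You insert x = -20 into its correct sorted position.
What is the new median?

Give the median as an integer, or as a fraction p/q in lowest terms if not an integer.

Old list (sorted, length 7): [-15, -9, -4, 12, 19, 24, 29]
Old median = 12
Insert x = -20
Old length odd (7). Middle was index 3 = 12.
New length even (8). New median = avg of two middle elements.
x = -20: 0 elements are < x, 7 elements are > x.
New sorted list: [-20, -15, -9, -4, 12, 19, 24, 29]
New median = 4

Answer: 4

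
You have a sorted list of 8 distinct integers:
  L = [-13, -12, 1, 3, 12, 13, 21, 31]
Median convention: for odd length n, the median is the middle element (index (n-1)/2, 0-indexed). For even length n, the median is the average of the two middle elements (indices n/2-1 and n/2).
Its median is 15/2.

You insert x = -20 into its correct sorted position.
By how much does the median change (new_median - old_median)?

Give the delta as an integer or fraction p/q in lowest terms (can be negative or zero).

Answer: -9/2

Derivation:
Old median = 15/2
After inserting x = -20: new sorted = [-20, -13, -12, 1, 3, 12, 13, 21, 31]
New median = 3
Delta = 3 - 15/2 = -9/2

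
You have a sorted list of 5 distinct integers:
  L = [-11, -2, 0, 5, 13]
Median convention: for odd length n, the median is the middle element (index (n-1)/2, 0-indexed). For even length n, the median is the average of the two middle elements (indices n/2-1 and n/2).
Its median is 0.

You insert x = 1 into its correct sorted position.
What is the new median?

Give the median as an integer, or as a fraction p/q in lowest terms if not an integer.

Old list (sorted, length 5): [-11, -2, 0, 5, 13]
Old median = 0
Insert x = 1
Old length odd (5). Middle was index 2 = 0.
New length even (6). New median = avg of two middle elements.
x = 1: 3 elements are < x, 2 elements are > x.
New sorted list: [-11, -2, 0, 1, 5, 13]
New median = 1/2

Answer: 1/2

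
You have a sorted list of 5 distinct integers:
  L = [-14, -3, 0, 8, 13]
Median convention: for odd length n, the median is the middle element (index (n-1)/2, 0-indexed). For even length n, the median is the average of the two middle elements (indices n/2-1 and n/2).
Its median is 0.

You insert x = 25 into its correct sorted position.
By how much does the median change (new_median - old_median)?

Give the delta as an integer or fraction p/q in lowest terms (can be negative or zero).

Old median = 0
After inserting x = 25: new sorted = [-14, -3, 0, 8, 13, 25]
New median = 4
Delta = 4 - 0 = 4

Answer: 4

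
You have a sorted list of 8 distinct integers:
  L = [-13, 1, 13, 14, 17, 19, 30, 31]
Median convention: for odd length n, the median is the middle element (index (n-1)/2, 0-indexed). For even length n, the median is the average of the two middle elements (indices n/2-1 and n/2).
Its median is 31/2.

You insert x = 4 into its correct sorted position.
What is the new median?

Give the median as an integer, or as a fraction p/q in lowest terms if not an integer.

Answer: 14

Derivation:
Old list (sorted, length 8): [-13, 1, 13, 14, 17, 19, 30, 31]
Old median = 31/2
Insert x = 4
Old length even (8). Middle pair: indices 3,4 = 14,17.
New length odd (9). New median = single middle element.
x = 4: 2 elements are < x, 6 elements are > x.
New sorted list: [-13, 1, 4, 13, 14, 17, 19, 30, 31]
New median = 14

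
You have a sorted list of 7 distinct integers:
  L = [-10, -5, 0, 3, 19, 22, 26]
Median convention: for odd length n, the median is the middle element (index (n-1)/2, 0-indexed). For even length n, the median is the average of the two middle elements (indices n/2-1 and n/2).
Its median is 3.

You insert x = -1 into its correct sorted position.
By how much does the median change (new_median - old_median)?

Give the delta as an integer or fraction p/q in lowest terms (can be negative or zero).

Old median = 3
After inserting x = -1: new sorted = [-10, -5, -1, 0, 3, 19, 22, 26]
New median = 3/2
Delta = 3/2 - 3 = -3/2

Answer: -3/2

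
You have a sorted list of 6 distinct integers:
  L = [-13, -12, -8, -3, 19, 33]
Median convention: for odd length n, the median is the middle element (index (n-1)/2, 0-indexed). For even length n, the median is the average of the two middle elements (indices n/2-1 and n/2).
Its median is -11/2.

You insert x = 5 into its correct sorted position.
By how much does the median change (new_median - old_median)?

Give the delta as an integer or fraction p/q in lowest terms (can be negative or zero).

Old median = -11/2
After inserting x = 5: new sorted = [-13, -12, -8, -3, 5, 19, 33]
New median = -3
Delta = -3 - -11/2 = 5/2

Answer: 5/2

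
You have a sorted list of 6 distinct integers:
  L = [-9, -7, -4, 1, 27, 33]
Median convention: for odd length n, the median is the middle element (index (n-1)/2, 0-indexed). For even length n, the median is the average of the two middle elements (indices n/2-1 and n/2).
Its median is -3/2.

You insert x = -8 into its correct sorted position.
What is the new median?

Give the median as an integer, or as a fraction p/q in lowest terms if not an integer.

Answer: -4

Derivation:
Old list (sorted, length 6): [-9, -7, -4, 1, 27, 33]
Old median = -3/2
Insert x = -8
Old length even (6). Middle pair: indices 2,3 = -4,1.
New length odd (7). New median = single middle element.
x = -8: 1 elements are < x, 5 elements are > x.
New sorted list: [-9, -8, -7, -4, 1, 27, 33]
New median = -4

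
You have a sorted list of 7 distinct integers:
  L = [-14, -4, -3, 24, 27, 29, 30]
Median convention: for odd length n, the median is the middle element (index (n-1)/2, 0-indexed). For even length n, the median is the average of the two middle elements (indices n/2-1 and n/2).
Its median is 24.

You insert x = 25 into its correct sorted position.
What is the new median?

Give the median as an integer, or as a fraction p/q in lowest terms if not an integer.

Old list (sorted, length 7): [-14, -4, -3, 24, 27, 29, 30]
Old median = 24
Insert x = 25
Old length odd (7). Middle was index 3 = 24.
New length even (8). New median = avg of two middle elements.
x = 25: 4 elements are < x, 3 elements are > x.
New sorted list: [-14, -4, -3, 24, 25, 27, 29, 30]
New median = 49/2

Answer: 49/2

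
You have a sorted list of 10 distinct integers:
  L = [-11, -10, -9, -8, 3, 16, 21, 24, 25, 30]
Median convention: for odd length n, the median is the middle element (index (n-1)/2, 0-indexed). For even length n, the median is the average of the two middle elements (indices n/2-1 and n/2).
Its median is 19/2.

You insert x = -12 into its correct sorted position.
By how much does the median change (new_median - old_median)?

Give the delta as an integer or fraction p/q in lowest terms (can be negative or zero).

Old median = 19/2
After inserting x = -12: new sorted = [-12, -11, -10, -9, -8, 3, 16, 21, 24, 25, 30]
New median = 3
Delta = 3 - 19/2 = -13/2

Answer: -13/2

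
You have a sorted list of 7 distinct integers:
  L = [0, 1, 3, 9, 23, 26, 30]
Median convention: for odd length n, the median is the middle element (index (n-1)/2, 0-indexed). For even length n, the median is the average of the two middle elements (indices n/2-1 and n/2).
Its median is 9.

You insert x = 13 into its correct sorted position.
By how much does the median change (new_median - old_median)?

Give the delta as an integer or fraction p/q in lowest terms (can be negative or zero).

Answer: 2

Derivation:
Old median = 9
After inserting x = 13: new sorted = [0, 1, 3, 9, 13, 23, 26, 30]
New median = 11
Delta = 11 - 9 = 2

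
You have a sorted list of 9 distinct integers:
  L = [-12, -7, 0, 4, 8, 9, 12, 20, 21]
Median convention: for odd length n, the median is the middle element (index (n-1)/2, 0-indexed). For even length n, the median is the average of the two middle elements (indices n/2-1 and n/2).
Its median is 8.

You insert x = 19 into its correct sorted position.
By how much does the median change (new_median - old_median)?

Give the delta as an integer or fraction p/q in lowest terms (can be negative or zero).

Answer: 1/2

Derivation:
Old median = 8
After inserting x = 19: new sorted = [-12, -7, 0, 4, 8, 9, 12, 19, 20, 21]
New median = 17/2
Delta = 17/2 - 8 = 1/2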